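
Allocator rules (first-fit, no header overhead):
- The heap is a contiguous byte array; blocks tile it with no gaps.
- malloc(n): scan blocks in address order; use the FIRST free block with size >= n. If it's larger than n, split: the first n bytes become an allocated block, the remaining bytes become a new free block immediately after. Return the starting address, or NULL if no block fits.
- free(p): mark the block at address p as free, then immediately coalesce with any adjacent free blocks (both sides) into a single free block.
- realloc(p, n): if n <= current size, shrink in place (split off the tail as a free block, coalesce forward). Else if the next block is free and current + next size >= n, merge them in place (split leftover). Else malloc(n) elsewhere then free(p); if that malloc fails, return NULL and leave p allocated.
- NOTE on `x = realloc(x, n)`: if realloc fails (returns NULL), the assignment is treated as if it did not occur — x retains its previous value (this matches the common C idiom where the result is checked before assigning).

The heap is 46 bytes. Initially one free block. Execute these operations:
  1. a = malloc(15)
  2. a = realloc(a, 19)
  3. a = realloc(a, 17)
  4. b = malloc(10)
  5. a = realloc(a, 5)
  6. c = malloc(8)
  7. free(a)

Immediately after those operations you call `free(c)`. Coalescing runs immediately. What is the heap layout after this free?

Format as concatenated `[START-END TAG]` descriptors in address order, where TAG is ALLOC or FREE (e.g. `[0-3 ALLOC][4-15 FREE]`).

Answer: [0-16 FREE][17-26 ALLOC][27-45 FREE]

Derivation:
Op 1: a = malloc(15) -> a = 0; heap: [0-14 ALLOC][15-45 FREE]
Op 2: a = realloc(a, 19) -> a = 0; heap: [0-18 ALLOC][19-45 FREE]
Op 3: a = realloc(a, 17) -> a = 0; heap: [0-16 ALLOC][17-45 FREE]
Op 4: b = malloc(10) -> b = 17; heap: [0-16 ALLOC][17-26 ALLOC][27-45 FREE]
Op 5: a = realloc(a, 5) -> a = 0; heap: [0-4 ALLOC][5-16 FREE][17-26 ALLOC][27-45 FREE]
Op 6: c = malloc(8) -> c = 5; heap: [0-4 ALLOC][5-12 ALLOC][13-16 FREE][17-26 ALLOC][27-45 FREE]
Op 7: free(a) -> (freed a); heap: [0-4 FREE][5-12 ALLOC][13-16 FREE][17-26 ALLOC][27-45 FREE]
free(c): c = 5 -> block [5-12 ALLOC]; mark free, coalesce with adjacent free neighbors -> [0-16 FREE][17-26 ALLOC][27-45 FREE]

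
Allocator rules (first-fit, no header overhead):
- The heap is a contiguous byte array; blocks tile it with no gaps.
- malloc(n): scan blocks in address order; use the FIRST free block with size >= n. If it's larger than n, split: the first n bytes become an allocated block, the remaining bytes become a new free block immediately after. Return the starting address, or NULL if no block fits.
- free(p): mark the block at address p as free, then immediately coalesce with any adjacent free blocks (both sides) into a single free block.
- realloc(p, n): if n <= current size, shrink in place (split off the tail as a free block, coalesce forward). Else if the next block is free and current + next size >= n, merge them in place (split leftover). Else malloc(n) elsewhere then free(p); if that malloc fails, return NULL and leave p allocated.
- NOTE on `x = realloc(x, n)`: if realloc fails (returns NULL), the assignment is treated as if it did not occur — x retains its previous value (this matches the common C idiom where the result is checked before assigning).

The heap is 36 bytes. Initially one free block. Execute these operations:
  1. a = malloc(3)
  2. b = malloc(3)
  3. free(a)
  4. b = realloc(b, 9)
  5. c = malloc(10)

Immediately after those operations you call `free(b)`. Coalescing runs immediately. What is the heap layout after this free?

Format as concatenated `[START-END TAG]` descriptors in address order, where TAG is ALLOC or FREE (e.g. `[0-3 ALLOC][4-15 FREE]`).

Answer: [0-11 FREE][12-21 ALLOC][22-35 FREE]

Derivation:
Op 1: a = malloc(3) -> a = 0; heap: [0-2 ALLOC][3-35 FREE]
Op 2: b = malloc(3) -> b = 3; heap: [0-2 ALLOC][3-5 ALLOC][6-35 FREE]
Op 3: free(a) -> (freed a); heap: [0-2 FREE][3-5 ALLOC][6-35 FREE]
Op 4: b = realloc(b, 9) -> b = 3; heap: [0-2 FREE][3-11 ALLOC][12-35 FREE]
Op 5: c = malloc(10) -> c = 12; heap: [0-2 FREE][3-11 ALLOC][12-21 ALLOC][22-35 FREE]
free(b): b = 3 -> block [3-11 ALLOC]; mark free, coalesce with adjacent free neighbors -> [0-11 FREE][12-21 ALLOC][22-35 FREE]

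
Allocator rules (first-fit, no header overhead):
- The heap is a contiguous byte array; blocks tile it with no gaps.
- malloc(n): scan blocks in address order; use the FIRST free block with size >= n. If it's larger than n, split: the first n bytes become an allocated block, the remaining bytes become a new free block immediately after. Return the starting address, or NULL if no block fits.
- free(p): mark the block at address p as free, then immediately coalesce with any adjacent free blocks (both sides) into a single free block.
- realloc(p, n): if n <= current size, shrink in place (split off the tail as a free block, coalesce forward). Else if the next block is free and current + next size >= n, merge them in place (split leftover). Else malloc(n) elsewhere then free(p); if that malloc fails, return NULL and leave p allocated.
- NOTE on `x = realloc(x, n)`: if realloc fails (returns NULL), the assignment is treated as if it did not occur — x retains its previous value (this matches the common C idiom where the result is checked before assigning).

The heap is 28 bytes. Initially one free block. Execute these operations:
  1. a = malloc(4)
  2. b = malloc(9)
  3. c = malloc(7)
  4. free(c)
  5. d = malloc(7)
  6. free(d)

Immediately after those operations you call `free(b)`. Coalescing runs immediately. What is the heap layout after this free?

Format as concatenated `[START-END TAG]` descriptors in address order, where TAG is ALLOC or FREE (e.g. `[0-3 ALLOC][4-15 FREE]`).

Answer: [0-3 ALLOC][4-27 FREE]

Derivation:
Op 1: a = malloc(4) -> a = 0; heap: [0-3 ALLOC][4-27 FREE]
Op 2: b = malloc(9) -> b = 4; heap: [0-3 ALLOC][4-12 ALLOC][13-27 FREE]
Op 3: c = malloc(7) -> c = 13; heap: [0-3 ALLOC][4-12 ALLOC][13-19 ALLOC][20-27 FREE]
Op 4: free(c) -> (freed c); heap: [0-3 ALLOC][4-12 ALLOC][13-27 FREE]
Op 5: d = malloc(7) -> d = 13; heap: [0-3 ALLOC][4-12 ALLOC][13-19 ALLOC][20-27 FREE]
Op 6: free(d) -> (freed d); heap: [0-3 ALLOC][4-12 ALLOC][13-27 FREE]
free(b): b = 4 -> block [4-12 ALLOC]; mark free, coalesce with adjacent free neighbors -> [0-3 ALLOC][4-27 FREE]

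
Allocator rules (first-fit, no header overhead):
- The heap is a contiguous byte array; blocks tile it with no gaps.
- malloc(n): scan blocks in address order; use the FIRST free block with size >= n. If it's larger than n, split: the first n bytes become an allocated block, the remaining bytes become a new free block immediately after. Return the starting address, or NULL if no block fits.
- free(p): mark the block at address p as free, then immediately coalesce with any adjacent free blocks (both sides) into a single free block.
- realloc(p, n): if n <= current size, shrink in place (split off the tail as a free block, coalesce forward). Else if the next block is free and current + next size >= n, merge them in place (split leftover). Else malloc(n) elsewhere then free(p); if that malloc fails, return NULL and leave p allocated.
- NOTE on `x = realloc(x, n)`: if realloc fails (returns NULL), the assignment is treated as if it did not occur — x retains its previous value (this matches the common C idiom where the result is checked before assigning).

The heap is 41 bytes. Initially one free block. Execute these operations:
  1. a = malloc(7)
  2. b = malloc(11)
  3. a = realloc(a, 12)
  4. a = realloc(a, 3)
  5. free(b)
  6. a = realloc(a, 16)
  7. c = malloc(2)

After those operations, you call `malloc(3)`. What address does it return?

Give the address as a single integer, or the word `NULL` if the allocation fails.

Answer: 2

Derivation:
Op 1: a = malloc(7) -> a = 0; heap: [0-6 ALLOC][7-40 FREE]
Op 2: b = malloc(11) -> b = 7; heap: [0-6 ALLOC][7-17 ALLOC][18-40 FREE]
Op 3: a = realloc(a, 12) -> a = 18; heap: [0-6 FREE][7-17 ALLOC][18-29 ALLOC][30-40 FREE]
Op 4: a = realloc(a, 3) -> a = 18; heap: [0-6 FREE][7-17 ALLOC][18-20 ALLOC][21-40 FREE]
Op 5: free(b) -> (freed b); heap: [0-17 FREE][18-20 ALLOC][21-40 FREE]
Op 6: a = realloc(a, 16) -> a = 18; heap: [0-17 FREE][18-33 ALLOC][34-40 FREE]
Op 7: c = malloc(2) -> c = 0; heap: [0-1 ALLOC][2-17 FREE][18-33 ALLOC][34-40 FREE]
malloc(3): first-fit scan over [0-1 ALLOC][2-17 FREE][18-33 ALLOC][34-40 FREE] -> 2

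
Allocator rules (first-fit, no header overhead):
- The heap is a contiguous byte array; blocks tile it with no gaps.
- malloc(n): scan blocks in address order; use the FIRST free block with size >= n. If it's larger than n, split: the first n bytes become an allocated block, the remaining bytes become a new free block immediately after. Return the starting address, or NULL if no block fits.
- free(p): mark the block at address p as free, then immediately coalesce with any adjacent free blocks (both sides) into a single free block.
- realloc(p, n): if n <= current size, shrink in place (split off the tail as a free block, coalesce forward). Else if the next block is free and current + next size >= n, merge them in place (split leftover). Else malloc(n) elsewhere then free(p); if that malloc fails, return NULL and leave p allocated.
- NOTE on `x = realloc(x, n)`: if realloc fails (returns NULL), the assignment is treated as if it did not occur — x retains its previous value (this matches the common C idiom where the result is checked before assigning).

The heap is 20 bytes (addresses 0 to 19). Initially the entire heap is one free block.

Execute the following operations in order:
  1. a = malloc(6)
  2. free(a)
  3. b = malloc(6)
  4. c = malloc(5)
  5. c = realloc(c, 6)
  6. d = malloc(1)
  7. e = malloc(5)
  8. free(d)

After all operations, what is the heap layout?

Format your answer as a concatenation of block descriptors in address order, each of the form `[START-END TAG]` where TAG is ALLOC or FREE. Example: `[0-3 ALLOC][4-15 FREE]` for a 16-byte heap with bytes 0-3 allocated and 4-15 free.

Op 1: a = malloc(6) -> a = 0; heap: [0-5 ALLOC][6-19 FREE]
Op 2: free(a) -> (freed a); heap: [0-19 FREE]
Op 3: b = malloc(6) -> b = 0; heap: [0-5 ALLOC][6-19 FREE]
Op 4: c = malloc(5) -> c = 6; heap: [0-5 ALLOC][6-10 ALLOC][11-19 FREE]
Op 5: c = realloc(c, 6) -> c = 6; heap: [0-5 ALLOC][6-11 ALLOC][12-19 FREE]
Op 6: d = malloc(1) -> d = 12; heap: [0-5 ALLOC][6-11 ALLOC][12-12 ALLOC][13-19 FREE]
Op 7: e = malloc(5) -> e = 13; heap: [0-5 ALLOC][6-11 ALLOC][12-12 ALLOC][13-17 ALLOC][18-19 FREE]
Op 8: free(d) -> (freed d); heap: [0-5 ALLOC][6-11 ALLOC][12-12 FREE][13-17 ALLOC][18-19 FREE]

Answer: [0-5 ALLOC][6-11 ALLOC][12-12 FREE][13-17 ALLOC][18-19 FREE]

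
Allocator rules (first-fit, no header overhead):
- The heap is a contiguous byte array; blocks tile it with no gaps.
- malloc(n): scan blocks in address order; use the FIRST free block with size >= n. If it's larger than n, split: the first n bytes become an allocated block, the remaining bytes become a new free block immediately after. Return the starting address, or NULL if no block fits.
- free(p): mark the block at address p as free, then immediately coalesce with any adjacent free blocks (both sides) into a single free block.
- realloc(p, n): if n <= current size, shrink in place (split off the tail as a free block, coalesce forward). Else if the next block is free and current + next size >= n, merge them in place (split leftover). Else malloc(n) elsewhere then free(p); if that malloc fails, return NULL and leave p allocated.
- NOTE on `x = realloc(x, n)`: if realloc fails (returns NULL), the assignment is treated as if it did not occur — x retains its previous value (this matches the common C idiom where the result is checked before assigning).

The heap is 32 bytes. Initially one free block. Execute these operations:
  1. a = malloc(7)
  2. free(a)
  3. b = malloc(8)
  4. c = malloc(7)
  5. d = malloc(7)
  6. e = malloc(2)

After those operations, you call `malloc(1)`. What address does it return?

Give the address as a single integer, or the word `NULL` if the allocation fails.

Op 1: a = malloc(7) -> a = 0; heap: [0-6 ALLOC][7-31 FREE]
Op 2: free(a) -> (freed a); heap: [0-31 FREE]
Op 3: b = malloc(8) -> b = 0; heap: [0-7 ALLOC][8-31 FREE]
Op 4: c = malloc(7) -> c = 8; heap: [0-7 ALLOC][8-14 ALLOC][15-31 FREE]
Op 5: d = malloc(7) -> d = 15; heap: [0-7 ALLOC][8-14 ALLOC][15-21 ALLOC][22-31 FREE]
Op 6: e = malloc(2) -> e = 22; heap: [0-7 ALLOC][8-14 ALLOC][15-21 ALLOC][22-23 ALLOC][24-31 FREE]
malloc(1): first-fit scan over [0-7 ALLOC][8-14 ALLOC][15-21 ALLOC][22-23 ALLOC][24-31 FREE] -> 24

Answer: 24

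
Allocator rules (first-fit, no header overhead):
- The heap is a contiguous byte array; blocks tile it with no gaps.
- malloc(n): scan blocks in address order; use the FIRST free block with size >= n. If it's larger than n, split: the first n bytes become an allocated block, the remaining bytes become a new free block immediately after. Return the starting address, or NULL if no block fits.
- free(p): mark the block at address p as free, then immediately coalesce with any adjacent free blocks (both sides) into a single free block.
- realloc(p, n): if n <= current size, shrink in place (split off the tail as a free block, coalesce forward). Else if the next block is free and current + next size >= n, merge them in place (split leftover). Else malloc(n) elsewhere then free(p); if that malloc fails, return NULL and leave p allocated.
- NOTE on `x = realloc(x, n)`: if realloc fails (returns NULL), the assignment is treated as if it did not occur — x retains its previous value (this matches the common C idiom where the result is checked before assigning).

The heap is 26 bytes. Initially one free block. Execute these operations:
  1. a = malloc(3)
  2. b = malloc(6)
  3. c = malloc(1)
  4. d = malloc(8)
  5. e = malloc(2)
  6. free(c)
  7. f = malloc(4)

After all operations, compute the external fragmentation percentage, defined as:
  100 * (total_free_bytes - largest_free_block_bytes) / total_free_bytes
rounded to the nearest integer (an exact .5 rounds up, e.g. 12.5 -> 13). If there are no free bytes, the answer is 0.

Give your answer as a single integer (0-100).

Op 1: a = malloc(3) -> a = 0; heap: [0-2 ALLOC][3-25 FREE]
Op 2: b = malloc(6) -> b = 3; heap: [0-2 ALLOC][3-8 ALLOC][9-25 FREE]
Op 3: c = malloc(1) -> c = 9; heap: [0-2 ALLOC][3-8 ALLOC][9-9 ALLOC][10-25 FREE]
Op 4: d = malloc(8) -> d = 10; heap: [0-2 ALLOC][3-8 ALLOC][9-9 ALLOC][10-17 ALLOC][18-25 FREE]
Op 5: e = malloc(2) -> e = 18; heap: [0-2 ALLOC][3-8 ALLOC][9-9 ALLOC][10-17 ALLOC][18-19 ALLOC][20-25 FREE]
Op 6: free(c) -> (freed c); heap: [0-2 ALLOC][3-8 ALLOC][9-9 FREE][10-17 ALLOC][18-19 ALLOC][20-25 FREE]
Op 7: f = malloc(4) -> f = 20; heap: [0-2 ALLOC][3-8 ALLOC][9-9 FREE][10-17 ALLOC][18-19 ALLOC][20-23 ALLOC][24-25 FREE]
Free blocks: [1 2] total_free=3 largest=2 -> 100*(3-2)/3 = 100/3 ≈ 33.333 -> rounds to 33

Answer: 33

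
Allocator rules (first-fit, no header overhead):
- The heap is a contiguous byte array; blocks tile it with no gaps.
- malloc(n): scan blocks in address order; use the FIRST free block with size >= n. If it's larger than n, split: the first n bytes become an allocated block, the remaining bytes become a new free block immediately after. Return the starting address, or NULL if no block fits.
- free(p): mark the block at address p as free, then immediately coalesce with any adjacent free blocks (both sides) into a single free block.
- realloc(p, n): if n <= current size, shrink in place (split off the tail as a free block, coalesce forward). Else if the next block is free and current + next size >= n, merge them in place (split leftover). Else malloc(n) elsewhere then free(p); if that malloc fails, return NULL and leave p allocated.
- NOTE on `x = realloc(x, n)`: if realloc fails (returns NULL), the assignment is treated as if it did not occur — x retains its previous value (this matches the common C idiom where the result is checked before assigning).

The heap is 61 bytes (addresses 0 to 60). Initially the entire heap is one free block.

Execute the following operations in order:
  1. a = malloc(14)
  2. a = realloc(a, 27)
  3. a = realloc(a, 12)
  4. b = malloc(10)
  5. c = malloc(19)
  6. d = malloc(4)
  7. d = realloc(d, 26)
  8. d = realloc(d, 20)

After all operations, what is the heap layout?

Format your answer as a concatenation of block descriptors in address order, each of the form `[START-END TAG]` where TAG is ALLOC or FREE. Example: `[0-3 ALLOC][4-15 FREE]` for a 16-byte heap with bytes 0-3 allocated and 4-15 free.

Answer: [0-11 ALLOC][12-21 ALLOC][22-40 ALLOC][41-60 ALLOC]

Derivation:
Op 1: a = malloc(14) -> a = 0; heap: [0-13 ALLOC][14-60 FREE]
Op 2: a = realloc(a, 27) -> a = 0; heap: [0-26 ALLOC][27-60 FREE]
Op 3: a = realloc(a, 12) -> a = 0; heap: [0-11 ALLOC][12-60 FREE]
Op 4: b = malloc(10) -> b = 12; heap: [0-11 ALLOC][12-21 ALLOC][22-60 FREE]
Op 5: c = malloc(19) -> c = 22; heap: [0-11 ALLOC][12-21 ALLOC][22-40 ALLOC][41-60 FREE]
Op 6: d = malloc(4) -> d = 41; heap: [0-11 ALLOC][12-21 ALLOC][22-40 ALLOC][41-44 ALLOC][45-60 FREE]
Op 7: d = realloc(d, 26) -> NULL (d unchanged); heap: [0-11 ALLOC][12-21 ALLOC][22-40 ALLOC][41-44 ALLOC][45-60 FREE]
Op 8: d = realloc(d, 20) -> d = 41; heap: [0-11 ALLOC][12-21 ALLOC][22-40 ALLOC][41-60 ALLOC]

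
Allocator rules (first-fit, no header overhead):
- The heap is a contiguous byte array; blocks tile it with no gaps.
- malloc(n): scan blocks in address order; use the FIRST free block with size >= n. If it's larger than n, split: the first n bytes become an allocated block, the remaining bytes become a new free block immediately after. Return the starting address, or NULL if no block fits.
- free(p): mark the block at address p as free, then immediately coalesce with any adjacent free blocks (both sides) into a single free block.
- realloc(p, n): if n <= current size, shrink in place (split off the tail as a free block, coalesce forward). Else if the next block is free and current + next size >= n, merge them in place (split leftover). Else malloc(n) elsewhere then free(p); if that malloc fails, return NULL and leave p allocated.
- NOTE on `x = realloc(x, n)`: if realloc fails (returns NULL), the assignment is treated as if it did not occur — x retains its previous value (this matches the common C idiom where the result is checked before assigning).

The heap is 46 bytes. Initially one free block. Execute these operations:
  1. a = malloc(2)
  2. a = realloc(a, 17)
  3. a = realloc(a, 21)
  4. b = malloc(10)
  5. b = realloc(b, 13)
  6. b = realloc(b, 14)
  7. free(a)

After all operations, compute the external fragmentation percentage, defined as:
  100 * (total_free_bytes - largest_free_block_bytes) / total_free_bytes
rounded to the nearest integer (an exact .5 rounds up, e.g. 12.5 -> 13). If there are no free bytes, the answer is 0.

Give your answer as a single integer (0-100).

Op 1: a = malloc(2) -> a = 0; heap: [0-1 ALLOC][2-45 FREE]
Op 2: a = realloc(a, 17) -> a = 0; heap: [0-16 ALLOC][17-45 FREE]
Op 3: a = realloc(a, 21) -> a = 0; heap: [0-20 ALLOC][21-45 FREE]
Op 4: b = malloc(10) -> b = 21; heap: [0-20 ALLOC][21-30 ALLOC][31-45 FREE]
Op 5: b = realloc(b, 13) -> b = 21; heap: [0-20 ALLOC][21-33 ALLOC][34-45 FREE]
Op 6: b = realloc(b, 14) -> b = 21; heap: [0-20 ALLOC][21-34 ALLOC][35-45 FREE]
Op 7: free(a) -> (freed a); heap: [0-20 FREE][21-34 ALLOC][35-45 FREE]
Free blocks: [21 11] total_free=32 largest=21 -> 100*(32-21)/32 = 1100/32 = 34.375 -> rounds to 34

Answer: 34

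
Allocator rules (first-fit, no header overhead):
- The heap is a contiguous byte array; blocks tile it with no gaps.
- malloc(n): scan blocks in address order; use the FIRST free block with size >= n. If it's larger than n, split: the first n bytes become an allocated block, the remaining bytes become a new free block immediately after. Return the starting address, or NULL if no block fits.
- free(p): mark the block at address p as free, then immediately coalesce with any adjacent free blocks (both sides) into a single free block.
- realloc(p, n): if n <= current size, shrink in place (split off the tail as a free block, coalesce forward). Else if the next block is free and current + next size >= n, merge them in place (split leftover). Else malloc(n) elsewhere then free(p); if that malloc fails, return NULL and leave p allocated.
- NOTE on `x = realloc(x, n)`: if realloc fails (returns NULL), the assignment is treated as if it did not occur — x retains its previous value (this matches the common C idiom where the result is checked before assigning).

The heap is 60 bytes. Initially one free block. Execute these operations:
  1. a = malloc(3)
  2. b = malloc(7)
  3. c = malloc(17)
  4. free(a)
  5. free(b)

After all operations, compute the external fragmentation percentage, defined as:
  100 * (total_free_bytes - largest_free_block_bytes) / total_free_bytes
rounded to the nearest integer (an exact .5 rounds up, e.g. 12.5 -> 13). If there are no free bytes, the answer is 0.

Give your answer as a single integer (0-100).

Answer: 23

Derivation:
Op 1: a = malloc(3) -> a = 0; heap: [0-2 ALLOC][3-59 FREE]
Op 2: b = malloc(7) -> b = 3; heap: [0-2 ALLOC][3-9 ALLOC][10-59 FREE]
Op 3: c = malloc(17) -> c = 10; heap: [0-2 ALLOC][3-9 ALLOC][10-26 ALLOC][27-59 FREE]
Op 4: free(a) -> (freed a); heap: [0-2 FREE][3-9 ALLOC][10-26 ALLOC][27-59 FREE]
Op 5: free(b) -> (freed b); heap: [0-9 FREE][10-26 ALLOC][27-59 FREE]
Free blocks: [10 33] total_free=43 largest=33 -> 100*(43-33)/43 = 1000/43 ≈ 23.256 -> rounds to 23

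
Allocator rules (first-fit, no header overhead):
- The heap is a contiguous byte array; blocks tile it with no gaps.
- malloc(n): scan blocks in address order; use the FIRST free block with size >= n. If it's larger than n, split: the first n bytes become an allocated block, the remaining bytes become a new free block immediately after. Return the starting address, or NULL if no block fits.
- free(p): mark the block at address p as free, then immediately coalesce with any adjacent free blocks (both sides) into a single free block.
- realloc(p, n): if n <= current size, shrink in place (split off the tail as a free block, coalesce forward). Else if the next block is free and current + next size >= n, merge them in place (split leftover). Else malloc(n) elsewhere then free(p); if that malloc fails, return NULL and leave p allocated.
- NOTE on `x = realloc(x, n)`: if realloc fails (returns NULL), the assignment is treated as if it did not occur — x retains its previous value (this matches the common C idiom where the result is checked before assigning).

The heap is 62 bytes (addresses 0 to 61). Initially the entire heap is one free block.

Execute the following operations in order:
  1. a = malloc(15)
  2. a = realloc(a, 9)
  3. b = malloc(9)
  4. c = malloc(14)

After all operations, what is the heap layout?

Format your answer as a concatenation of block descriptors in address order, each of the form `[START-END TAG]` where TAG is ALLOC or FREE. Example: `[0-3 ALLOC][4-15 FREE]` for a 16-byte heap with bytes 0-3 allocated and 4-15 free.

Answer: [0-8 ALLOC][9-17 ALLOC][18-31 ALLOC][32-61 FREE]

Derivation:
Op 1: a = malloc(15) -> a = 0; heap: [0-14 ALLOC][15-61 FREE]
Op 2: a = realloc(a, 9) -> a = 0; heap: [0-8 ALLOC][9-61 FREE]
Op 3: b = malloc(9) -> b = 9; heap: [0-8 ALLOC][9-17 ALLOC][18-61 FREE]
Op 4: c = malloc(14) -> c = 18; heap: [0-8 ALLOC][9-17 ALLOC][18-31 ALLOC][32-61 FREE]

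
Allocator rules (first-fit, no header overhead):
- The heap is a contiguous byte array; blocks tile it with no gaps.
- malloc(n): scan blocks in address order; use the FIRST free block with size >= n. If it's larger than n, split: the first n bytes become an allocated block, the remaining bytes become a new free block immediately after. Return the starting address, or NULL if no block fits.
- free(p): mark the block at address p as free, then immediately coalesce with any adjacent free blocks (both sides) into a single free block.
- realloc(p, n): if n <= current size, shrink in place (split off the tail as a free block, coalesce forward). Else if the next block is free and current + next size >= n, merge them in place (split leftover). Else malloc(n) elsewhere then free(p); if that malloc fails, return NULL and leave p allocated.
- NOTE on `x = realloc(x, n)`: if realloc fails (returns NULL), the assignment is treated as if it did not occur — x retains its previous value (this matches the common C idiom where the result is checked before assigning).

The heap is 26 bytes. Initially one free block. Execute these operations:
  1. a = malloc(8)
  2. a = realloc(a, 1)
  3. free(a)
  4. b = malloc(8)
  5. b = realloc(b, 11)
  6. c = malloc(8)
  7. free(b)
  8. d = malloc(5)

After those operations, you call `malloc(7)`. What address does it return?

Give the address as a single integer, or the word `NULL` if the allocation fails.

Answer: 19

Derivation:
Op 1: a = malloc(8) -> a = 0; heap: [0-7 ALLOC][8-25 FREE]
Op 2: a = realloc(a, 1) -> a = 0; heap: [0-0 ALLOC][1-25 FREE]
Op 3: free(a) -> (freed a); heap: [0-25 FREE]
Op 4: b = malloc(8) -> b = 0; heap: [0-7 ALLOC][8-25 FREE]
Op 5: b = realloc(b, 11) -> b = 0; heap: [0-10 ALLOC][11-25 FREE]
Op 6: c = malloc(8) -> c = 11; heap: [0-10 ALLOC][11-18 ALLOC][19-25 FREE]
Op 7: free(b) -> (freed b); heap: [0-10 FREE][11-18 ALLOC][19-25 FREE]
Op 8: d = malloc(5) -> d = 0; heap: [0-4 ALLOC][5-10 FREE][11-18 ALLOC][19-25 FREE]
malloc(7): first-fit scan over [0-4 ALLOC][5-10 FREE][11-18 ALLOC][19-25 FREE] -> 19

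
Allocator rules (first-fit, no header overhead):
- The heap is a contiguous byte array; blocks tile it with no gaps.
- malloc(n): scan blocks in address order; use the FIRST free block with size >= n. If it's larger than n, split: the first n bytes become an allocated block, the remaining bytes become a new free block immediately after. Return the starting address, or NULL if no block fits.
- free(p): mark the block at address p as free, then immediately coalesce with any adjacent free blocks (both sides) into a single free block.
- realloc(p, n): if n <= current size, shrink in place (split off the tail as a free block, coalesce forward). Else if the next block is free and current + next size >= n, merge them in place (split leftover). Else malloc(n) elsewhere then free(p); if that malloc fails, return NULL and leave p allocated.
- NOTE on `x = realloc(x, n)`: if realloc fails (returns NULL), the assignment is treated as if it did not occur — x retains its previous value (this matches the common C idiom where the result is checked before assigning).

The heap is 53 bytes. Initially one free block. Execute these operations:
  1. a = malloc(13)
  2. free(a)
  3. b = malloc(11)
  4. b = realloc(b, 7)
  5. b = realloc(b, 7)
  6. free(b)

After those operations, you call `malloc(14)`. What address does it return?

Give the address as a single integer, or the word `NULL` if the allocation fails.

Op 1: a = malloc(13) -> a = 0; heap: [0-12 ALLOC][13-52 FREE]
Op 2: free(a) -> (freed a); heap: [0-52 FREE]
Op 3: b = malloc(11) -> b = 0; heap: [0-10 ALLOC][11-52 FREE]
Op 4: b = realloc(b, 7) -> b = 0; heap: [0-6 ALLOC][7-52 FREE]
Op 5: b = realloc(b, 7) -> b = 0; heap: [0-6 ALLOC][7-52 FREE]
Op 6: free(b) -> (freed b); heap: [0-52 FREE]
malloc(14): first-fit scan over [0-52 FREE] -> 0

Answer: 0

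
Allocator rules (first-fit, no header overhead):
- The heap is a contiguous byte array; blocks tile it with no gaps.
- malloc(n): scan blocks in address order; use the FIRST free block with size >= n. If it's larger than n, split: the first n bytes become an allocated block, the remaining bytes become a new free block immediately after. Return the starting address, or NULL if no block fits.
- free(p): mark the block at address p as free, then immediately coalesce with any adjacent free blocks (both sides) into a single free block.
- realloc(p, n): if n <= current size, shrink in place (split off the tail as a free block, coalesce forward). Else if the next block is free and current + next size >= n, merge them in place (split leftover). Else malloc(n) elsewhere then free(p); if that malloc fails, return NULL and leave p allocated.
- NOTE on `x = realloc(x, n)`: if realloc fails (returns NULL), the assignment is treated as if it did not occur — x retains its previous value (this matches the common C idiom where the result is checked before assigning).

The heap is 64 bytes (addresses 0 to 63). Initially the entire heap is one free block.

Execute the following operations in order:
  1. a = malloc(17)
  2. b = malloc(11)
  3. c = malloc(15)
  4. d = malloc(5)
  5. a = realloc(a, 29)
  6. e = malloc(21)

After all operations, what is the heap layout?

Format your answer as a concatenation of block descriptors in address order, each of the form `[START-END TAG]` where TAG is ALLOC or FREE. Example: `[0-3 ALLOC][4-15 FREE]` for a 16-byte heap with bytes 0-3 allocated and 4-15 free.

Op 1: a = malloc(17) -> a = 0; heap: [0-16 ALLOC][17-63 FREE]
Op 2: b = malloc(11) -> b = 17; heap: [0-16 ALLOC][17-27 ALLOC][28-63 FREE]
Op 3: c = malloc(15) -> c = 28; heap: [0-16 ALLOC][17-27 ALLOC][28-42 ALLOC][43-63 FREE]
Op 4: d = malloc(5) -> d = 43; heap: [0-16 ALLOC][17-27 ALLOC][28-42 ALLOC][43-47 ALLOC][48-63 FREE]
Op 5: a = realloc(a, 29) -> NULL (a unchanged); heap: [0-16 ALLOC][17-27 ALLOC][28-42 ALLOC][43-47 ALLOC][48-63 FREE]
Op 6: e = malloc(21) -> e = NULL; heap: [0-16 ALLOC][17-27 ALLOC][28-42 ALLOC][43-47 ALLOC][48-63 FREE]

Answer: [0-16 ALLOC][17-27 ALLOC][28-42 ALLOC][43-47 ALLOC][48-63 FREE]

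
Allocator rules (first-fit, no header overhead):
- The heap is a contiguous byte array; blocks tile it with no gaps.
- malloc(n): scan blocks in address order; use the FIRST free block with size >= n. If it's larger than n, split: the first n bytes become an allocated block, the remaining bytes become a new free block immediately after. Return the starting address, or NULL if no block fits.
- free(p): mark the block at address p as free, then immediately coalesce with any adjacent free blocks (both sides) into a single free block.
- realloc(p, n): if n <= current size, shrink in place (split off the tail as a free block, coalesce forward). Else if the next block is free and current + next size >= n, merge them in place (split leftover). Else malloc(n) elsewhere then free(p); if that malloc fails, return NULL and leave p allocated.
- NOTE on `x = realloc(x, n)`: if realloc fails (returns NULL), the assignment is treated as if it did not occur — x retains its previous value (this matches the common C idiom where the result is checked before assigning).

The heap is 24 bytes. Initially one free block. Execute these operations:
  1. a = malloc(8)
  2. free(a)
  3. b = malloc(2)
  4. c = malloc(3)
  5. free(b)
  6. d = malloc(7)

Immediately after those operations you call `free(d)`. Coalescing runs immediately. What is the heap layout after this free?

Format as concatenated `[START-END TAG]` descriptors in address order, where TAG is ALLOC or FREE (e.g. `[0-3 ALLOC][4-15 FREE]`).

Op 1: a = malloc(8) -> a = 0; heap: [0-7 ALLOC][8-23 FREE]
Op 2: free(a) -> (freed a); heap: [0-23 FREE]
Op 3: b = malloc(2) -> b = 0; heap: [0-1 ALLOC][2-23 FREE]
Op 4: c = malloc(3) -> c = 2; heap: [0-1 ALLOC][2-4 ALLOC][5-23 FREE]
Op 5: free(b) -> (freed b); heap: [0-1 FREE][2-4 ALLOC][5-23 FREE]
Op 6: d = malloc(7) -> d = 5; heap: [0-1 FREE][2-4 ALLOC][5-11 ALLOC][12-23 FREE]
free(d): d = 5 -> block [5-11 ALLOC]; mark free, coalesce with adjacent free neighbors -> [0-1 FREE][2-4 ALLOC][5-23 FREE]

Answer: [0-1 FREE][2-4 ALLOC][5-23 FREE]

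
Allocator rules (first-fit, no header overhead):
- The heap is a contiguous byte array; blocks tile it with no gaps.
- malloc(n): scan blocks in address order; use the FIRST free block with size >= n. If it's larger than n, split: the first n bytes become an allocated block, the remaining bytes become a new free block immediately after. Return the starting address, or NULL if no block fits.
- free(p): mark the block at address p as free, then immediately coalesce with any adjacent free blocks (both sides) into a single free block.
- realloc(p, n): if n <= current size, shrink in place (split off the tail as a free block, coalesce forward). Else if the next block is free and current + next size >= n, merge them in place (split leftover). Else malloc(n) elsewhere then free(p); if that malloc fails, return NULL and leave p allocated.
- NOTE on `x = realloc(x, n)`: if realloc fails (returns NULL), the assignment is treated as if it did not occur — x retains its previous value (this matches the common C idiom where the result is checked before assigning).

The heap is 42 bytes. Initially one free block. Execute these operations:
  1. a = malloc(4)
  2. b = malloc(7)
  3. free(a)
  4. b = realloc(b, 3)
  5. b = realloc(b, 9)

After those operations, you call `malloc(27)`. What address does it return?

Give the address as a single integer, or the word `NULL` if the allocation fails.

Op 1: a = malloc(4) -> a = 0; heap: [0-3 ALLOC][4-41 FREE]
Op 2: b = malloc(7) -> b = 4; heap: [0-3 ALLOC][4-10 ALLOC][11-41 FREE]
Op 3: free(a) -> (freed a); heap: [0-3 FREE][4-10 ALLOC][11-41 FREE]
Op 4: b = realloc(b, 3) -> b = 4; heap: [0-3 FREE][4-6 ALLOC][7-41 FREE]
Op 5: b = realloc(b, 9) -> b = 4; heap: [0-3 FREE][4-12 ALLOC][13-41 FREE]
malloc(27): first-fit scan over [0-3 FREE][4-12 ALLOC][13-41 FREE] -> 13

Answer: 13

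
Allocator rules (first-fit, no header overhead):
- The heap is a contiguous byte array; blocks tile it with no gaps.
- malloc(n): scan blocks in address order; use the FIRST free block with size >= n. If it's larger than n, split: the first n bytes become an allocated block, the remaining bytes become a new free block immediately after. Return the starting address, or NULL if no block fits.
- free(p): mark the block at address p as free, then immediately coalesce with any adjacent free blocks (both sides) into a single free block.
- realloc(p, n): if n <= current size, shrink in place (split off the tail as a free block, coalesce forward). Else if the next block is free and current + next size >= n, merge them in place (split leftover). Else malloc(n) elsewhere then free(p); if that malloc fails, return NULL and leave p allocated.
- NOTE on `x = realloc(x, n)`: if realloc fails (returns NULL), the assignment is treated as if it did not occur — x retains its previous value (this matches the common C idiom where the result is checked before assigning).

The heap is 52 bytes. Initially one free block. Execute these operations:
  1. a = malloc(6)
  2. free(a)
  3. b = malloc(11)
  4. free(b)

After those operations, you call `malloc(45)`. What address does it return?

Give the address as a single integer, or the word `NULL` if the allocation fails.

Op 1: a = malloc(6) -> a = 0; heap: [0-5 ALLOC][6-51 FREE]
Op 2: free(a) -> (freed a); heap: [0-51 FREE]
Op 3: b = malloc(11) -> b = 0; heap: [0-10 ALLOC][11-51 FREE]
Op 4: free(b) -> (freed b); heap: [0-51 FREE]
malloc(45): first-fit scan over [0-51 FREE] -> 0

Answer: 0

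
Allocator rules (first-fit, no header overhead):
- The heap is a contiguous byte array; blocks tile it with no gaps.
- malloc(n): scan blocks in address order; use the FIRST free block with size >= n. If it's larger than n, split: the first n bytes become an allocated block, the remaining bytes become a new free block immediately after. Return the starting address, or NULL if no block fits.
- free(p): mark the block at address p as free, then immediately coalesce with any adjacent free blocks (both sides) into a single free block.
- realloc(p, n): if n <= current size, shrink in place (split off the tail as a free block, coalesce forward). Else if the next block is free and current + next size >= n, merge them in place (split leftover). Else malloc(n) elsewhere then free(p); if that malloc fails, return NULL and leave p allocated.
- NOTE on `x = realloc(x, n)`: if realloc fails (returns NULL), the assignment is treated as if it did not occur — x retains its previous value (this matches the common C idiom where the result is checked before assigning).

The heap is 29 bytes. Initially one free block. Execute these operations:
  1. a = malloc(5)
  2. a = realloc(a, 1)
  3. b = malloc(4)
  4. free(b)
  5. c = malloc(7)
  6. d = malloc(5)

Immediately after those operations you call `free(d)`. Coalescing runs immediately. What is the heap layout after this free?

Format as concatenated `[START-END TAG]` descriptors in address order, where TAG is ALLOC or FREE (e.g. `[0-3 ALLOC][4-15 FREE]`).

Op 1: a = malloc(5) -> a = 0; heap: [0-4 ALLOC][5-28 FREE]
Op 2: a = realloc(a, 1) -> a = 0; heap: [0-0 ALLOC][1-28 FREE]
Op 3: b = malloc(4) -> b = 1; heap: [0-0 ALLOC][1-4 ALLOC][5-28 FREE]
Op 4: free(b) -> (freed b); heap: [0-0 ALLOC][1-28 FREE]
Op 5: c = malloc(7) -> c = 1; heap: [0-0 ALLOC][1-7 ALLOC][8-28 FREE]
Op 6: d = malloc(5) -> d = 8; heap: [0-0 ALLOC][1-7 ALLOC][8-12 ALLOC][13-28 FREE]
free(d): d = 8 -> block [8-12 ALLOC]; mark free, coalesce with adjacent free neighbors -> [0-0 ALLOC][1-7 ALLOC][8-28 FREE]

Answer: [0-0 ALLOC][1-7 ALLOC][8-28 FREE]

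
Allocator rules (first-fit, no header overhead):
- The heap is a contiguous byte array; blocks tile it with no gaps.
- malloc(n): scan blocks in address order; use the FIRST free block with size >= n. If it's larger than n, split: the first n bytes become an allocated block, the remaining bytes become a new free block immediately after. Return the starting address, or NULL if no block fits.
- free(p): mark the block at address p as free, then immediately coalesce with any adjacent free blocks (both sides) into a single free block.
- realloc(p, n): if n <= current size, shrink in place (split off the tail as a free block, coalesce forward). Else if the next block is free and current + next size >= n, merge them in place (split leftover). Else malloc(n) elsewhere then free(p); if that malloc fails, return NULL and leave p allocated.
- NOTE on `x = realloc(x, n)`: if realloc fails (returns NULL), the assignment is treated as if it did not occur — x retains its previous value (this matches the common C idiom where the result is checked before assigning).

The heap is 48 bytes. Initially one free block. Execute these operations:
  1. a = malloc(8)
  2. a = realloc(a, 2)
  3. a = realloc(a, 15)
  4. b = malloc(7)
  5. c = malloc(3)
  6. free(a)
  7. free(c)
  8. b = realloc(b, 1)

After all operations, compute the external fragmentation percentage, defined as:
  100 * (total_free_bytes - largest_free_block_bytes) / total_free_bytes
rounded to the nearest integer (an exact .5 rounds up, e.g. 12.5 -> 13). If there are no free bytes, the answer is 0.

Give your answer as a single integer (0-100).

Answer: 32

Derivation:
Op 1: a = malloc(8) -> a = 0; heap: [0-7 ALLOC][8-47 FREE]
Op 2: a = realloc(a, 2) -> a = 0; heap: [0-1 ALLOC][2-47 FREE]
Op 3: a = realloc(a, 15) -> a = 0; heap: [0-14 ALLOC][15-47 FREE]
Op 4: b = malloc(7) -> b = 15; heap: [0-14 ALLOC][15-21 ALLOC][22-47 FREE]
Op 5: c = malloc(3) -> c = 22; heap: [0-14 ALLOC][15-21 ALLOC][22-24 ALLOC][25-47 FREE]
Op 6: free(a) -> (freed a); heap: [0-14 FREE][15-21 ALLOC][22-24 ALLOC][25-47 FREE]
Op 7: free(c) -> (freed c); heap: [0-14 FREE][15-21 ALLOC][22-47 FREE]
Op 8: b = realloc(b, 1) -> b = 15; heap: [0-14 FREE][15-15 ALLOC][16-47 FREE]
Free blocks: [15 32] total_free=47 largest=32 -> 100*(47-32)/47 = 1500/47 ≈ 31.915 -> rounds to 32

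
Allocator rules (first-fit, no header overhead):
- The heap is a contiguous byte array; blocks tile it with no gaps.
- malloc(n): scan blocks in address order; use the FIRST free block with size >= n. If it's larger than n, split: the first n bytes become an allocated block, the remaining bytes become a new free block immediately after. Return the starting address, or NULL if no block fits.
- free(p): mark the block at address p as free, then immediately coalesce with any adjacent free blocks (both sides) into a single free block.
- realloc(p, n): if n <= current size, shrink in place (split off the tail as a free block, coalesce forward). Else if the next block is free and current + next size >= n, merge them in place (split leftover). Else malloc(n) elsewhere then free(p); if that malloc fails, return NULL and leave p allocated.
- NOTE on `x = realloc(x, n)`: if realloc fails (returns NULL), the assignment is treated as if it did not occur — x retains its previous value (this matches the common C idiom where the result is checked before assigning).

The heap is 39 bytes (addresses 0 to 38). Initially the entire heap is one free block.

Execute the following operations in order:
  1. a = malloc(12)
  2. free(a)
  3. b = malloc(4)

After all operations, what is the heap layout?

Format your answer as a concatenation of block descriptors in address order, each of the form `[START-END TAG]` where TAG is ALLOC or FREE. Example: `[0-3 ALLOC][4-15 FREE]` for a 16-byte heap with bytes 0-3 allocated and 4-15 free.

Op 1: a = malloc(12) -> a = 0; heap: [0-11 ALLOC][12-38 FREE]
Op 2: free(a) -> (freed a); heap: [0-38 FREE]
Op 3: b = malloc(4) -> b = 0; heap: [0-3 ALLOC][4-38 FREE]

Answer: [0-3 ALLOC][4-38 FREE]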